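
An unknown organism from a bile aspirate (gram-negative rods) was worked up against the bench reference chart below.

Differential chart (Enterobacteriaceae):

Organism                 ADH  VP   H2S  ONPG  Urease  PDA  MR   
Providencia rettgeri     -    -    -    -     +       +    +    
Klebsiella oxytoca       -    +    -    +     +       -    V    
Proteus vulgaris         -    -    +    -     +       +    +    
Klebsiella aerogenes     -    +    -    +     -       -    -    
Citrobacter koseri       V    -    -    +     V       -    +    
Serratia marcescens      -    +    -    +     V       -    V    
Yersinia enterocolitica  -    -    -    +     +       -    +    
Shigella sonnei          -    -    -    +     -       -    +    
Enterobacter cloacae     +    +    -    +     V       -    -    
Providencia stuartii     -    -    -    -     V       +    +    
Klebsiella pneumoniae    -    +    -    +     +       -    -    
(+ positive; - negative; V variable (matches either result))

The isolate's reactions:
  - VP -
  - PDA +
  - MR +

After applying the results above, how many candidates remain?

VP -: excludes 5 organisms — 6 left.
MR +: all 6 remaining candidates are consistent.
PDA +: excludes Citrobacter koseri, Yersinia enterocolitica, Shigella sonnei — 3 left.
Still consistent: Proteus vulgaris, Providencia rettgeri, Providencia stuartii.

3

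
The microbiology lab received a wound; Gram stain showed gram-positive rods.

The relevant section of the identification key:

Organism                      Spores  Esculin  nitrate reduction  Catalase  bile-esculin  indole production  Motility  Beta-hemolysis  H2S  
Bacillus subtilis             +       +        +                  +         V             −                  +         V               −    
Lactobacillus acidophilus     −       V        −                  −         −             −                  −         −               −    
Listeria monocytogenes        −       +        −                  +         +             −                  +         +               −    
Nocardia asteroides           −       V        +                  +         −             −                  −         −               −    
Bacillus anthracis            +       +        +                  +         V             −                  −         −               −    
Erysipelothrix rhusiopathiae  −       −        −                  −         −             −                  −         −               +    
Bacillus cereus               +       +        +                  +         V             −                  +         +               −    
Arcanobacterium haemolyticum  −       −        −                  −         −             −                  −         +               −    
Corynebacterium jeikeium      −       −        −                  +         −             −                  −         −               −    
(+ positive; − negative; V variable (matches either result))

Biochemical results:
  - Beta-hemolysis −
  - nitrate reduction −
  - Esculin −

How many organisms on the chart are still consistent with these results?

3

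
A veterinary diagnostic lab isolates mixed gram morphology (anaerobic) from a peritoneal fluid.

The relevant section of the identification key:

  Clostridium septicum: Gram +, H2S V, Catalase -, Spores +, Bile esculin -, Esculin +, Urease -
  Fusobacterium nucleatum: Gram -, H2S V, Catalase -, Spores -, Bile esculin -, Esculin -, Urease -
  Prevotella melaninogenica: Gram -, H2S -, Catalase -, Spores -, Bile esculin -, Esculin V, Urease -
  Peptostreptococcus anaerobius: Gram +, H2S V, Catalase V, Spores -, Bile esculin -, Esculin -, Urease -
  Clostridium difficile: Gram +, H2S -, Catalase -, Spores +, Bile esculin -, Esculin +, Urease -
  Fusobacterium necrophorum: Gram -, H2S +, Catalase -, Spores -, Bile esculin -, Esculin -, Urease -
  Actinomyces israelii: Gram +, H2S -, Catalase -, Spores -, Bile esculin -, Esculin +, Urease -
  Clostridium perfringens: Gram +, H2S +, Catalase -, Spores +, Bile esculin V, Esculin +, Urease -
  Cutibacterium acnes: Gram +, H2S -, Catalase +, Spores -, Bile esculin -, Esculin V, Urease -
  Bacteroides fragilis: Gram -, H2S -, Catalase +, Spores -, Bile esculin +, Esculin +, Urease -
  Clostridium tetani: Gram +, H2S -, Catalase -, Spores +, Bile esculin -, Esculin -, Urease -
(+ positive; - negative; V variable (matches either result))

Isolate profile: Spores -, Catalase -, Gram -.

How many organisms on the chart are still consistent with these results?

3

Catalase -: excludes Cutibacterium acnes, Bacteroides fragilis — 9 left.
Gram -: excludes 6 organisms — 3 left.
Spores -: all 3 remaining candidates are consistent.
Still consistent: Fusobacterium necrophorum, Fusobacterium nucleatum, Prevotella melaninogenica.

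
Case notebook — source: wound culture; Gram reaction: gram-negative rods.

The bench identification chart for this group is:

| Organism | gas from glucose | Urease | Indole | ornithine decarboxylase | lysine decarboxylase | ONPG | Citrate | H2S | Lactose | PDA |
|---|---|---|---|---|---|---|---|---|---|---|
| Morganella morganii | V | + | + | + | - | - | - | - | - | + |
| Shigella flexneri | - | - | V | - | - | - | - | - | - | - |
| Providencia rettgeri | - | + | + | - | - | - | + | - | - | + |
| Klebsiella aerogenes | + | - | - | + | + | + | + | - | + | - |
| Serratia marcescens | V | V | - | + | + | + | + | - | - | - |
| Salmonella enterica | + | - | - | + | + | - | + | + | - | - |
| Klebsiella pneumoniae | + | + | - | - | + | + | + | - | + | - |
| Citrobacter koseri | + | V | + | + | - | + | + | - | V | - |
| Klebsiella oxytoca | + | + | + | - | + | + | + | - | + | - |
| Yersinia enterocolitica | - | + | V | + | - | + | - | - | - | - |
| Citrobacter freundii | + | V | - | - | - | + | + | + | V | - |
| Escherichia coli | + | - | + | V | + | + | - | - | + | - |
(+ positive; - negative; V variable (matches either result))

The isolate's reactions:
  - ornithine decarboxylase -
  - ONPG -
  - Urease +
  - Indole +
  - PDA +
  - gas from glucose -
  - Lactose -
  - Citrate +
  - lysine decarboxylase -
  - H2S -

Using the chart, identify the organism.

Providencia rettgeri

H2S -: excludes Salmonella enterica, Citrobacter freundii — 10 left.
ONPG -: excludes 7 organisms — 3 left.
ornithine decarboxylase -: excludes Morganella morganii — 2 left.
PDA +: excludes Shigella flexneri — 1 left.
Urease +: the one remaining candidate is consistent.
Lactose -: the one remaining candidate is consistent.
lysine decarboxylase -: the one remaining candidate is consistent.
Citrate +: the one remaining candidate is consistent.
Indole +: the one remaining candidate is consistent.
gas from glucose -: the one remaining candidate is consistent.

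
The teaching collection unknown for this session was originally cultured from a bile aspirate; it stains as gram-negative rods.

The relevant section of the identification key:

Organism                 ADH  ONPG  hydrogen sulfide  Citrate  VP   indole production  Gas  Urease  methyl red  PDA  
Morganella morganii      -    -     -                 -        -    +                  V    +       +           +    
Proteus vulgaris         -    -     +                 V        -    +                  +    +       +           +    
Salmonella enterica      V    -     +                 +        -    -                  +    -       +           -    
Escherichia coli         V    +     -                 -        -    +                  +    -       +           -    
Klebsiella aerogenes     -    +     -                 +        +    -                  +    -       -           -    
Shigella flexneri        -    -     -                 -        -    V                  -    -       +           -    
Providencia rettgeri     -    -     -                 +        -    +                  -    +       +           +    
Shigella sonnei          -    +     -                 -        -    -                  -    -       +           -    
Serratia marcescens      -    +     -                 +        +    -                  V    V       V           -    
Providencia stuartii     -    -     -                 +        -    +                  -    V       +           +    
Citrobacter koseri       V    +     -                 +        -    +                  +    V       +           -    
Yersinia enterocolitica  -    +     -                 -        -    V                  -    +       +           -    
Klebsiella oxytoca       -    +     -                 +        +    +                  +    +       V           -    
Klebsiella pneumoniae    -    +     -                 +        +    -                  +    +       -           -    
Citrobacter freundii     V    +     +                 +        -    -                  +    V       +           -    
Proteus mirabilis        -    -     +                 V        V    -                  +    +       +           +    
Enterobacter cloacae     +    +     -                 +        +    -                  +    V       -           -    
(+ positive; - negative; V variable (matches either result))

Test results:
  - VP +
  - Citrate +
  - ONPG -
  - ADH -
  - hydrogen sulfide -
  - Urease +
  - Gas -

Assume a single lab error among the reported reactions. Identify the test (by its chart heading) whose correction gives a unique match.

As reported, no row in the chart matches all 7 reactions.
Reversing hydrogen sulfide → still no organism matches.
Reversing VP → 2 organisms match (not unique).
Reversing ADH → still no organism matches.
Reversing Gas → still no organism matches.
Reversing Urease → still no organism matches.
Reversing Citrate → still no organism matches.
Reversing ONPG (to +) → unique match: Serratia marcescens.

ONPG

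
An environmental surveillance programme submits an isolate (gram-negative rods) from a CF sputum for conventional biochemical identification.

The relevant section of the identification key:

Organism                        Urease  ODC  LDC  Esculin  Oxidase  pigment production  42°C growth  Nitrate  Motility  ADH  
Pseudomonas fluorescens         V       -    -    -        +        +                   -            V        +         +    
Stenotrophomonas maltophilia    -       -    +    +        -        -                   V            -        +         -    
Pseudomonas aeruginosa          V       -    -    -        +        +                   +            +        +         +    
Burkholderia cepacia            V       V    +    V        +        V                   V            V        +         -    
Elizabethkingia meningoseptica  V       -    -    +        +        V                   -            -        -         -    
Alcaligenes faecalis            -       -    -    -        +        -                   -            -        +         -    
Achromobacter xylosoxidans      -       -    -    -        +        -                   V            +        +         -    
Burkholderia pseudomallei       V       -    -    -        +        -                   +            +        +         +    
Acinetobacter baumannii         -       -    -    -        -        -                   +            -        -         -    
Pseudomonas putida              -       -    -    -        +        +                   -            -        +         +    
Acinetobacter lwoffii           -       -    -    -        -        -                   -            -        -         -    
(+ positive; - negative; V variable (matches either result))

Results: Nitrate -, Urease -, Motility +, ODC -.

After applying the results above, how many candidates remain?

5

Urease -: all 11 remaining candidates are consistent.
Nitrate -: excludes Pseudomonas aeruginosa, Achromobacter xylosoxidans, Burkholderia pseudomallei — 8 left.
ODC -: all 8 remaining candidates are consistent.
Motility +: excludes Elizabethkingia meningoseptica, Acinetobacter baumannii, Acinetobacter lwoffii — 5 left.
Still consistent: Alcaligenes faecalis, Burkholderia cepacia, Pseudomonas fluorescens, Pseudomonas putida, Stenotrophomonas maltophilia.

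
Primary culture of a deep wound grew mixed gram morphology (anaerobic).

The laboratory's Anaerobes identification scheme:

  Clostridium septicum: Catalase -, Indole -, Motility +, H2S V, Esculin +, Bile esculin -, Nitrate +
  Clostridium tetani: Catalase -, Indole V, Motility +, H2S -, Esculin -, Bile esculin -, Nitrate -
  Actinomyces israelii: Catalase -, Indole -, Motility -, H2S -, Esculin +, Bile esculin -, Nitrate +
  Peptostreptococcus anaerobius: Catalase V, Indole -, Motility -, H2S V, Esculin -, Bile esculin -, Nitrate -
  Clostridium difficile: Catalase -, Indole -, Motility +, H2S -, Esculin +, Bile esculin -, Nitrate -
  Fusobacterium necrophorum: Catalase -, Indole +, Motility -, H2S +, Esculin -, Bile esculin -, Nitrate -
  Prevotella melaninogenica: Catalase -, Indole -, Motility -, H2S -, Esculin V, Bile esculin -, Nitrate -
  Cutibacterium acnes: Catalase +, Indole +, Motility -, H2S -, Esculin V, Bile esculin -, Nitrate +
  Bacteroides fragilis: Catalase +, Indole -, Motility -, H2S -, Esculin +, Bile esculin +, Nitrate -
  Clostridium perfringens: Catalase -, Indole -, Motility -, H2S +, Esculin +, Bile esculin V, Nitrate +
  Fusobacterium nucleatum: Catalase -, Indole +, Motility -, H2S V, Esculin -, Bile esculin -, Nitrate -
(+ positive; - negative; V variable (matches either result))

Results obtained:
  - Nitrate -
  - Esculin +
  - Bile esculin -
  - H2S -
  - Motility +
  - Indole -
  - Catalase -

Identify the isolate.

Clostridium difficile

Nitrate -: excludes Clostridium septicum, Actinomyces israelii, Cutibacterium acnes, Clostridium perfringens — 7 left.
Catalase -: excludes Bacteroides fragilis — 6 left.
Motility +: excludes Peptostreptococcus anaerobius, Fusobacterium necrophorum, Prevotella melaninogenica, Fusobacterium nucleatum — 2 left.
Bile esculin -: all 2 remaining candidates are consistent.
Indole -: all 2 remaining candidates are consistent.
H2S -: all 2 remaining candidates are consistent.
Esculin +: excludes Clostridium tetani — 1 left.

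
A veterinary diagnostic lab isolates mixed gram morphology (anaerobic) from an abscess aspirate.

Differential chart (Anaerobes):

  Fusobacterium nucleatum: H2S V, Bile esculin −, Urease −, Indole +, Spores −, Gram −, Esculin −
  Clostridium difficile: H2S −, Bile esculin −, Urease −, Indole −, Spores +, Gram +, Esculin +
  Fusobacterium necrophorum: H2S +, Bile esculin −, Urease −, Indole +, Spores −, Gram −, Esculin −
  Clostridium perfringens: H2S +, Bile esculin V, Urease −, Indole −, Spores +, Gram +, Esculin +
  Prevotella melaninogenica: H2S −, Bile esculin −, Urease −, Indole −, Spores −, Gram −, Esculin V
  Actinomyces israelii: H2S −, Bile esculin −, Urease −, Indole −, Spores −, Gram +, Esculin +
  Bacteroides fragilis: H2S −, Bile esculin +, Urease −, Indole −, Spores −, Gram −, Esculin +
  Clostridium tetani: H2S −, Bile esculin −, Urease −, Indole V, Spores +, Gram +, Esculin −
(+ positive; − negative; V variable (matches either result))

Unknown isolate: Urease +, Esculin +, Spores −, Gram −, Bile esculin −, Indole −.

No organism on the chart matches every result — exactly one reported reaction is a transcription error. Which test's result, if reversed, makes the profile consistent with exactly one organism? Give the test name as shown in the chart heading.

As reported, no row in the chart matches all 6 reactions.
Reversing Gram → still no organism matches.
Reversing Esculin → still no organism matches.
Reversing Spores → still no organism matches.
Reversing Indole → still no organism matches.
Reversing Urease (to −) → unique match: Prevotella melaninogenica.
Reversing Bile esculin → still no organism matches.

Urease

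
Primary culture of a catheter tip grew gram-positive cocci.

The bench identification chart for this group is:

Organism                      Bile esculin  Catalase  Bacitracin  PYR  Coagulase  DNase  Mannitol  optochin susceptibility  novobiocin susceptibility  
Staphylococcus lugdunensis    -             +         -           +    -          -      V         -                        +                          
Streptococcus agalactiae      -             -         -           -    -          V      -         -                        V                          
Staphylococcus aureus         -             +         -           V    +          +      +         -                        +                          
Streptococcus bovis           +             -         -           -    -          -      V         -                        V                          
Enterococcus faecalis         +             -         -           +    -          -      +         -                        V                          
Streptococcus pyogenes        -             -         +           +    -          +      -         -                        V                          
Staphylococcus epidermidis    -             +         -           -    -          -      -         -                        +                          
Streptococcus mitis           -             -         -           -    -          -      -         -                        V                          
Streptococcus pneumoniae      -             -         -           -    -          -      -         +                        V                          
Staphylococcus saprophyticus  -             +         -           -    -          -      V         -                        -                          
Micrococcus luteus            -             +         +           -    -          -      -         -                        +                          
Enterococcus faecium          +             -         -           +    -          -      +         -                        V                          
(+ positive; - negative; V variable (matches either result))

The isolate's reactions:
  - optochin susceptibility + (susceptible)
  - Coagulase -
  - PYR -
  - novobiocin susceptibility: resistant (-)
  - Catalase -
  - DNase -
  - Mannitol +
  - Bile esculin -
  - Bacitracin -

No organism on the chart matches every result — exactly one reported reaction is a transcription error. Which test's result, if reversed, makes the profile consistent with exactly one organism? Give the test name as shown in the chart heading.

As reported, no row in the chart matches all 9 reactions.
Reversing Bacitracin → still no organism matches.
Reversing Bile esculin → still no organism matches.
Reversing optochin susceptibility → still no organism matches.
Reversing novobiocin susceptibility → still no organism matches.
Reversing Catalase → still no organism matches.
Reversing PYR → still no organism matches.
Reversing Coagulase → still no organism matches.
Reversing DNase → still no organism matches.
Reversing Mannitol (to -) → unique match: Streptococcus pneumoniae.

Mannitol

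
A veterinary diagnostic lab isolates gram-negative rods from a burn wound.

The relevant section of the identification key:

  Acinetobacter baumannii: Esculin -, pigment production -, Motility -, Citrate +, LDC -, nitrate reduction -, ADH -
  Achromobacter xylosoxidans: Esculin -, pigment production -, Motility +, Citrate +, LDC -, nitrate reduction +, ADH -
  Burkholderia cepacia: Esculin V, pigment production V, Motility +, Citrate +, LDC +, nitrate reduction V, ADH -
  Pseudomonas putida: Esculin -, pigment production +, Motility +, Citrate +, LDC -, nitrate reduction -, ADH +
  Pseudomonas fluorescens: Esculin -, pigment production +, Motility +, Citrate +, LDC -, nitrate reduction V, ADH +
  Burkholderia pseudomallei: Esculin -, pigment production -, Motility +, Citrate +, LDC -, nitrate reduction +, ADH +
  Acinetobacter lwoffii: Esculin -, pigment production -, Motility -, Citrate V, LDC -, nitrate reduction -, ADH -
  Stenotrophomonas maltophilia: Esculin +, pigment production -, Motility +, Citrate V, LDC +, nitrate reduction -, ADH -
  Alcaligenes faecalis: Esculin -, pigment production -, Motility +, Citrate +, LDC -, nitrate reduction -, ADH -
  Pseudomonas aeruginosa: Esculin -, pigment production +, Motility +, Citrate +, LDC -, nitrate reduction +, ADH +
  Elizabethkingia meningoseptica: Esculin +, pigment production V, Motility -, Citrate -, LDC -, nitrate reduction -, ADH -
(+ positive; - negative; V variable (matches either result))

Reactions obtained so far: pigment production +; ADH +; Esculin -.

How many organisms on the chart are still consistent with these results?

3

ADH +: excludes 7 organisms — 4 left.
Esculin -: all 4 remaining candidates are consistent.
pigment production +: excludes Burkholderia pseudomallei — 3 left.
Still consistent: Pseudomonas aeruginosa, Pseudomonas fluorescens, Pseudomonas putida.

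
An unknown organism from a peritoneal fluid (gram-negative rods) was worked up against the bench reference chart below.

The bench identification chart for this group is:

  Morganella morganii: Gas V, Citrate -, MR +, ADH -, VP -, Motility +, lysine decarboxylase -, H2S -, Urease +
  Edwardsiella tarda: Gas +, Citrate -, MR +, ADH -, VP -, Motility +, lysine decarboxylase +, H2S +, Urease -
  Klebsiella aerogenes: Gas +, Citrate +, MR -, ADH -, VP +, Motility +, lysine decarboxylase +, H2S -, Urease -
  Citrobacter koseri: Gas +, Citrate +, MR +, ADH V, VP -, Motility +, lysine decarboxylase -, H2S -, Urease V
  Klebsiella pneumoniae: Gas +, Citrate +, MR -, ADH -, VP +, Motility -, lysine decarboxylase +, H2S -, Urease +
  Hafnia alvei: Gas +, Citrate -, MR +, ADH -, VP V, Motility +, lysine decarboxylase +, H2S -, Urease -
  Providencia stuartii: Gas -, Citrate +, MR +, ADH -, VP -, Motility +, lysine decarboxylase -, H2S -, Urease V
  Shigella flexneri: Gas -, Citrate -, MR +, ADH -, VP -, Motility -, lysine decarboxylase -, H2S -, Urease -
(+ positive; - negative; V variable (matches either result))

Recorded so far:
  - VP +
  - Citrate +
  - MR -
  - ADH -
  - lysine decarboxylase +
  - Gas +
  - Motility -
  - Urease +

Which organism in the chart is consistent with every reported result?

Klebsiella pneumoniae

lysine decarboxylase +: excludes Morganella morganii, Citrobacter koseri, Providencia stuartii, Shigella flexneri — 4 left.
Citrate +: excludes Edwardsiella tarda, Hafnia alvei — 2 left.
Urease +: excludes Klebsiella aerogenes — 1 left.
VP +: the one remaining candidate is consistent.
Gas +: the one remaining candidate is consistent.
Motility -: the one remaining candidate is consistent.
MR -: the one remaining candidate is consistent.
ADH -: the one remaining candidate is consistent.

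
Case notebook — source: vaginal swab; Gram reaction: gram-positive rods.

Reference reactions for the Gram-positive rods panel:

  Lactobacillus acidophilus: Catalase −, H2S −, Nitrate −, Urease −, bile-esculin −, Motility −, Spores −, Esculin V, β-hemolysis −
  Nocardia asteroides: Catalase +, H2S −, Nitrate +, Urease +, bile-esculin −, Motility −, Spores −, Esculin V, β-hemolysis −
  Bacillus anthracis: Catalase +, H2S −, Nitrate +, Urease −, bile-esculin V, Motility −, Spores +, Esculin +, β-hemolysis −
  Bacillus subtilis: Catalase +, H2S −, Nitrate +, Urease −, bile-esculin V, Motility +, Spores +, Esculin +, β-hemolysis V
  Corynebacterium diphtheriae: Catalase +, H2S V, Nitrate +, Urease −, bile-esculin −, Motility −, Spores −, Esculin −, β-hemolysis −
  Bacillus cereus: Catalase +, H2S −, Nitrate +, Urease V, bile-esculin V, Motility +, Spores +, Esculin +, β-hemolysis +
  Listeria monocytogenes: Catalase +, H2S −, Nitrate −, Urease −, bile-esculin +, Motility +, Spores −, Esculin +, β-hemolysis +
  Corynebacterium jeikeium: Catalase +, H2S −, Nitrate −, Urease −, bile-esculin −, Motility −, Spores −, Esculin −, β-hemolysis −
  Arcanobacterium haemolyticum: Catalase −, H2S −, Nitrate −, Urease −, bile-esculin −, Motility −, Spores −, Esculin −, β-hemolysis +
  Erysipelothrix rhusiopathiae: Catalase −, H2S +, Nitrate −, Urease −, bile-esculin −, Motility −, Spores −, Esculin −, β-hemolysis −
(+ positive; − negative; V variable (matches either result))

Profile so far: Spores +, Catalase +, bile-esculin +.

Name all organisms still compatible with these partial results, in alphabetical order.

Spores +: excludes 7 organisms — 3 left.
bile-esculin +: all 3 remaining candidates are consistent.
Catalase +: all 3 remaining candidates are consistent.

Bacillus anthracis, Bacillus cereus, Bacillus subtilis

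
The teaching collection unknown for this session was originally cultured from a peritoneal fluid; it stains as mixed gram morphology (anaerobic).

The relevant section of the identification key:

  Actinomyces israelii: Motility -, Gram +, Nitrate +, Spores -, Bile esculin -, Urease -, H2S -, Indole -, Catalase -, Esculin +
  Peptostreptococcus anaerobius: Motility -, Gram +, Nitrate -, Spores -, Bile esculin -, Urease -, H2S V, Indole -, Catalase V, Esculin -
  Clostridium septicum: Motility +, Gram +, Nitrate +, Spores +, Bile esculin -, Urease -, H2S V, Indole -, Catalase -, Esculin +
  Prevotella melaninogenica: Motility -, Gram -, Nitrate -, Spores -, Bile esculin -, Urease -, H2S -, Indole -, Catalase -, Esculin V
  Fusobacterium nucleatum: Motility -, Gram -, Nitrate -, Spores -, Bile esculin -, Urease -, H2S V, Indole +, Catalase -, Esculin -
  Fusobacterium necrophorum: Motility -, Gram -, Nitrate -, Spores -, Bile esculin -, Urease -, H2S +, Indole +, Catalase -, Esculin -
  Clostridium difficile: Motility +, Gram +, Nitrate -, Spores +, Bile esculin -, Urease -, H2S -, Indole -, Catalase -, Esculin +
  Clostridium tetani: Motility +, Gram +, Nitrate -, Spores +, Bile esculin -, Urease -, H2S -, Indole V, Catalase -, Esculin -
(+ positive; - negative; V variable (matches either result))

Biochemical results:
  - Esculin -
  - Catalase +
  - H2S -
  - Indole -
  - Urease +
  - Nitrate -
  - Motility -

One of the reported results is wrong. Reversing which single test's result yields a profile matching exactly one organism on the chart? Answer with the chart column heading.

Urease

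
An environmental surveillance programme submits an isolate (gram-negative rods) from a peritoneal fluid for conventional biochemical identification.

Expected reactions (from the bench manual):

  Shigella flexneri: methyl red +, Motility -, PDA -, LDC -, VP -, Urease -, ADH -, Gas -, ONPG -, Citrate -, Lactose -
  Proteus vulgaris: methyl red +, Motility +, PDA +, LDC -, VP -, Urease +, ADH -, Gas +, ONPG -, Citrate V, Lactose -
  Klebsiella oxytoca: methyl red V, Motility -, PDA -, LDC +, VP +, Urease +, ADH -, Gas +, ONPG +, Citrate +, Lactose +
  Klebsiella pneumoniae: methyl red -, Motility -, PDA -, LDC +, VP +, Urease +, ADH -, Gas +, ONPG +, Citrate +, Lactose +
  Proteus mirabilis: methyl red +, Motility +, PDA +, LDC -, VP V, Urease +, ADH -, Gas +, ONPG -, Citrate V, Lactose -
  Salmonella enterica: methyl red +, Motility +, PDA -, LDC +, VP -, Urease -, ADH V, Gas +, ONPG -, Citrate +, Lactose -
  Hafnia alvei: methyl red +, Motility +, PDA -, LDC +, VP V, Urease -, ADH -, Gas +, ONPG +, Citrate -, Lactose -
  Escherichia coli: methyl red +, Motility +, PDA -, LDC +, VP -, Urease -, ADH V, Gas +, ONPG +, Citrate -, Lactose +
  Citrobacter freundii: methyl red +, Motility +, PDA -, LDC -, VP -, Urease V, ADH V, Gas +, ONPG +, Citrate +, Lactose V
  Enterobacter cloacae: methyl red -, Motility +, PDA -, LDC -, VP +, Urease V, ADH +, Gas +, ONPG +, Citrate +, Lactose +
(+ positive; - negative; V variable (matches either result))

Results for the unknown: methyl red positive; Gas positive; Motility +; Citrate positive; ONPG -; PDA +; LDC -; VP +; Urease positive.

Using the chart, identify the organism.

methyl red +: excludes Klebsiella pneumoniae, Enterobacter cloacae — 8 left.
LDC -: excludes Klebsiella oxytoca, Salmonella enterica, Hafnia alvei, Escherichia coli — 4 left.
Citrate +: excludes Shigella flexneri — 3 left.
Motility +: all 3 remaining candidates are consistent.
VP +: excludes Proteus vulgaris, Citrobacter freundii — 1 left.
ONPG -: the one remaining candidate is consistent.
PDA +: the one remaining candidate is consistent.
Urease +: the one remaining candidate is consistent.
Gas +: the one remaining candidate is consistent.

Proteus mirabilis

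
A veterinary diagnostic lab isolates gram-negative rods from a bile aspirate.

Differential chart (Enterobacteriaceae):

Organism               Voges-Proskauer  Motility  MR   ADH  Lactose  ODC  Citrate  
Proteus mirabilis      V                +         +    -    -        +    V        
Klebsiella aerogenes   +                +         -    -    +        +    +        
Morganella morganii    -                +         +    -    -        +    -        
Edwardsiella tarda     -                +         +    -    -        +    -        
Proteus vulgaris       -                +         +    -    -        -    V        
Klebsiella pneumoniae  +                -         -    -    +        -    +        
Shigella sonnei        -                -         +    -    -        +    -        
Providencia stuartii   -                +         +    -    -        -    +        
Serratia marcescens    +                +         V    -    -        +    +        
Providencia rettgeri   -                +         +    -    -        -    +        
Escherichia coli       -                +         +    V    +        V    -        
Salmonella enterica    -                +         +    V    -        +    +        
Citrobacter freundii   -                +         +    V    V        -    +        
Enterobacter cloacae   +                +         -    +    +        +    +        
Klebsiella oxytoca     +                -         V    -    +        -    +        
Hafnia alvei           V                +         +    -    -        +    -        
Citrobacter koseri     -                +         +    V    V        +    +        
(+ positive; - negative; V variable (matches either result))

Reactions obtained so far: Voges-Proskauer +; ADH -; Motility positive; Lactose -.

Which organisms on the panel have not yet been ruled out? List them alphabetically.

Hafnia alvei, Proteus mirabilis, Serratia marcescens

Voges-Proskauer +: excludes 10 organisms — 7 left.
ADH -: excludes Enterobacter cloacae — 6 left.
Motility +: excludes Klebsiella pneumoniae, Klebsiella oxytoca — 4 left.
Lactose -: excludes Klebsiella aerogenes — 3 left.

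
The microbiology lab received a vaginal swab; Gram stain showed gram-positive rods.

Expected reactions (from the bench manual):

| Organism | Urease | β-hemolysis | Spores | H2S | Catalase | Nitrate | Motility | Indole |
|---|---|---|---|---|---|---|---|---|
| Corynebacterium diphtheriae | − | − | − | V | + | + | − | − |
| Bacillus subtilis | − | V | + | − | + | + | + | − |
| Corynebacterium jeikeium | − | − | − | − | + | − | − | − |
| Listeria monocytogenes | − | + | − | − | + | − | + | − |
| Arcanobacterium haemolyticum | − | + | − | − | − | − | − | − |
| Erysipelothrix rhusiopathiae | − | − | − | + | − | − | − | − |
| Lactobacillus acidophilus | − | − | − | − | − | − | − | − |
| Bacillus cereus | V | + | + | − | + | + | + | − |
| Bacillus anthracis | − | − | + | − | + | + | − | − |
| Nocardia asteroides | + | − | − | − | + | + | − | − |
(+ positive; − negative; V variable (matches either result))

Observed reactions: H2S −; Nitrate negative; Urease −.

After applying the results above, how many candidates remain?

4

H2S −: excludes Erysipelothrix rhusiopathiae — 9 left.
Urease −: excludes Nocardia asteroides — 8 left.
Nitrate −: excludes Corynebacterium diphtheriae, Bacillus subtilis, Bacillus cereus, Bacillus anthracis — 4 left.
Still consistent: Arcanobacterium haemolyticum, Corynebacterium jeikeium, Lactobacillus acidophilus, Listeria monocytogenes.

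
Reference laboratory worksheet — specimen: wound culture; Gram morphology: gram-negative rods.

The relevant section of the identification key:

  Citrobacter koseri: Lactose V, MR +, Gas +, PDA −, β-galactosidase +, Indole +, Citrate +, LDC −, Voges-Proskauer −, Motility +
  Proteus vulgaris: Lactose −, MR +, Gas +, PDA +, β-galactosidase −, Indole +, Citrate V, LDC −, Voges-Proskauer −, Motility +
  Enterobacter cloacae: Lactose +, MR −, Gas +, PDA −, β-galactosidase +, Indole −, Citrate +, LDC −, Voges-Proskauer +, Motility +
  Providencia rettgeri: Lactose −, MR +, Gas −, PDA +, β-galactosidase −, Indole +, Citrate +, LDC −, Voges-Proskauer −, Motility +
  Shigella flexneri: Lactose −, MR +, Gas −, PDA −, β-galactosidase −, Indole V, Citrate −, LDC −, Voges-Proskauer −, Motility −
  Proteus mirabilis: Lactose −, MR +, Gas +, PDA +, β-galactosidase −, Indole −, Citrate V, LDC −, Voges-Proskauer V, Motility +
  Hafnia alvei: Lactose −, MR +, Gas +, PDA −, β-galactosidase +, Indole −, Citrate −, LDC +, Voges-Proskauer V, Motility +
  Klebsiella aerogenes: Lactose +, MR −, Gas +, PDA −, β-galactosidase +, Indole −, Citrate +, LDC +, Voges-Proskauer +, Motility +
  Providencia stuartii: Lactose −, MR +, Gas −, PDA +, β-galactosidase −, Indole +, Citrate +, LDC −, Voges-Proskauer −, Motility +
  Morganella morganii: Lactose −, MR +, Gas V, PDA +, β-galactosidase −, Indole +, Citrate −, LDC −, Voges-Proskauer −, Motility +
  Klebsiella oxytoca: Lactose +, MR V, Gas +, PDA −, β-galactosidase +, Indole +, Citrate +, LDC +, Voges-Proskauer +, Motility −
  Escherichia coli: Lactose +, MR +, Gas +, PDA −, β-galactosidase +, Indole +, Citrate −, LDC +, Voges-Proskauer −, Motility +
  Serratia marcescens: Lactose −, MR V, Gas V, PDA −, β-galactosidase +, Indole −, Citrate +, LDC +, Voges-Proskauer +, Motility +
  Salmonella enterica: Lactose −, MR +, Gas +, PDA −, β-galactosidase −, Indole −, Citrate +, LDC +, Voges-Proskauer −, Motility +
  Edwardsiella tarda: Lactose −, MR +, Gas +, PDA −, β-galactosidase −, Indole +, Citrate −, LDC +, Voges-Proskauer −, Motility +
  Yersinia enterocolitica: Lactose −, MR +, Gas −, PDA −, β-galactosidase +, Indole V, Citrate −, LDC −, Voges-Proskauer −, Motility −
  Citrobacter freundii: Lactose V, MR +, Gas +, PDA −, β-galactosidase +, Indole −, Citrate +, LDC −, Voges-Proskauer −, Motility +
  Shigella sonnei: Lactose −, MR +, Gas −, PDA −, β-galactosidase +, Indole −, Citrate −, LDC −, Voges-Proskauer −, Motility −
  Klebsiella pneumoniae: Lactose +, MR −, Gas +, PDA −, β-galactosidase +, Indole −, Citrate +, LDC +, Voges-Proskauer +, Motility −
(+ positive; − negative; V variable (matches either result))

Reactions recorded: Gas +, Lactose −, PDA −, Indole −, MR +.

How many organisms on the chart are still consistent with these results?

Gas +: excludes 5 organisms — 14 left.
MR +: excludes Enterobacter cloacae, Klebsiella aerogenes, Klebsiella pneumoniae — 11 left.
PDA −: excludes Proteus vulgaris, Proteus mirabilis, Morganella morganii — 8 left.
Lactose −: excludes Klebsiella oxytoca, Escherichia coli — 6 left.
Indole −: excludes Citrobacter koseri, Edwardsiella tarda — 4 left.
Still consistent: Citrobacter freundii, Hafnia alvei, Salmonella enterica, Serratia marcescens.

4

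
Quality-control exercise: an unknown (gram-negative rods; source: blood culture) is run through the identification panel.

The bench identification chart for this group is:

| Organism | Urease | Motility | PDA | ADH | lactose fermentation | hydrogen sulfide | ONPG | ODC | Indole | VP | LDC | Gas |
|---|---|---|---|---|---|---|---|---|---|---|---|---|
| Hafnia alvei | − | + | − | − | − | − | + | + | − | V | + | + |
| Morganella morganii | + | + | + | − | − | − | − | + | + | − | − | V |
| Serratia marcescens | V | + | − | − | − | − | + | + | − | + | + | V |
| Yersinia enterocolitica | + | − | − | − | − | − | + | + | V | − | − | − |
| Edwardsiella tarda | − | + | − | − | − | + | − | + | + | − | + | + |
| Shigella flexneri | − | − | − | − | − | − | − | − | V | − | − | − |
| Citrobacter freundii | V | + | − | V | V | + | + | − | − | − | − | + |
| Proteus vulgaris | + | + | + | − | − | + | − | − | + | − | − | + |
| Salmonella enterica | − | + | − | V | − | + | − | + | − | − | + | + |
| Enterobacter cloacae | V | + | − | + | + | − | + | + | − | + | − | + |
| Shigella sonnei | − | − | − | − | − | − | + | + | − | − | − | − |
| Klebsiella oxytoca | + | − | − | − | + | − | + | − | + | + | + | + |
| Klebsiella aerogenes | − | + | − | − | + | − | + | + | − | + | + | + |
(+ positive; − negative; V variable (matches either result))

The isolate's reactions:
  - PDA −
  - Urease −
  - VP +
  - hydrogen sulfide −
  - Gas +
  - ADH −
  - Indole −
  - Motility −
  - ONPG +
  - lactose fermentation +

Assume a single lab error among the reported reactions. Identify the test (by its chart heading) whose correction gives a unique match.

As reported, no row in the chart matches all 10 reactions.
Reversing Motility (to +) → unique match: Klebsiella aerogenes.
Reversing PDA → still no organism matches.
Reversing Gas → still no organism matches.
Reversing lactose fermentation → still no organism matches.
Reversing VP → still no organism matches.
Reversing Indole → still no organism matches.
Reversing ONPG → still no organism matches.
Reversing ADH → still no organism matches.
Reversing hydrogen sulfide → still no organism matches.
Reversing Urease → still no organism matches.

Motility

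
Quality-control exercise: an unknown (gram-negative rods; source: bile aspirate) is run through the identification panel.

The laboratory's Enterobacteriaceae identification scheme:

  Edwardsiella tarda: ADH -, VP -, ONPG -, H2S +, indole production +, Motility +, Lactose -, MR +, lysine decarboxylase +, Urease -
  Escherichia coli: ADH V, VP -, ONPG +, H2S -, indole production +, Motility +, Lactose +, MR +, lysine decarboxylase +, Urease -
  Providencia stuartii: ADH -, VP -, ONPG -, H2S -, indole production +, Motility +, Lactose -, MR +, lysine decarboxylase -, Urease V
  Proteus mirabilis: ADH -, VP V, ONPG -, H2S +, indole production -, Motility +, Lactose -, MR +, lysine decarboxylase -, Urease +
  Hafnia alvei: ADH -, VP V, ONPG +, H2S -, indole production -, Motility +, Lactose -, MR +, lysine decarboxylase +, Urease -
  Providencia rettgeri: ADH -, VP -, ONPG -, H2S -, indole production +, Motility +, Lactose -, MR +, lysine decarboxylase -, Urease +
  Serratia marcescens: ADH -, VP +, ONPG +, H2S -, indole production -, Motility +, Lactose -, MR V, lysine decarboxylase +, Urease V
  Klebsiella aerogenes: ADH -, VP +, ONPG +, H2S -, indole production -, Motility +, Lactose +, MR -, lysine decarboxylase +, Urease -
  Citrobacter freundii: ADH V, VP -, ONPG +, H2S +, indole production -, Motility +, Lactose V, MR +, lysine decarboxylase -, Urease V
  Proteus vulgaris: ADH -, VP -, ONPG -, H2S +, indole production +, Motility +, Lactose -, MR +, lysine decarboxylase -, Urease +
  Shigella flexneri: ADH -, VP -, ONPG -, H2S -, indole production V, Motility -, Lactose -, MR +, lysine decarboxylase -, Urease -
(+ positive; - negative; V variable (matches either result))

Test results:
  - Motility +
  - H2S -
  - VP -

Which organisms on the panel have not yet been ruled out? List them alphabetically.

Escherichia coli, Hafnia alvei, Providencia rettgeri, Providencia stuartii

Motility +: excludes Shigella flexneri — 10 left.
H2S -: excludes Edwardsiella tarda, Proteus mirabilis, Citrobacter freundii, Proteus vulgaris — 6 left.
VP -: excludes Serratia marcescens, Klebsiella aerogenes — 4 left.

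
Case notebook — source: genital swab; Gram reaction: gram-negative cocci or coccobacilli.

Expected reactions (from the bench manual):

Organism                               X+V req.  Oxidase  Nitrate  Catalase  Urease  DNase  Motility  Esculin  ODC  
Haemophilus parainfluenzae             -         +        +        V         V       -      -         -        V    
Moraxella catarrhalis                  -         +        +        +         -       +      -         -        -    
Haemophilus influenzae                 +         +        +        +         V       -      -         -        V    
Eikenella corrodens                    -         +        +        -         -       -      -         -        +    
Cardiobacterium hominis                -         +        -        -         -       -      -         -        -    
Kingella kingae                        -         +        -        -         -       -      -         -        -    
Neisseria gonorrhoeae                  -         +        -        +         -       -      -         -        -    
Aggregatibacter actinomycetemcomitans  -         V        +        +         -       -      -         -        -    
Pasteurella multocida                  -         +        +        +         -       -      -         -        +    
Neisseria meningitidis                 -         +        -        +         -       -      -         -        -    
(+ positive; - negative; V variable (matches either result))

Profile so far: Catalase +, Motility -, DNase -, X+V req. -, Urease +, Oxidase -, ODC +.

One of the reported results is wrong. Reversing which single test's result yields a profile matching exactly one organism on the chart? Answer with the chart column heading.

Oxidase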